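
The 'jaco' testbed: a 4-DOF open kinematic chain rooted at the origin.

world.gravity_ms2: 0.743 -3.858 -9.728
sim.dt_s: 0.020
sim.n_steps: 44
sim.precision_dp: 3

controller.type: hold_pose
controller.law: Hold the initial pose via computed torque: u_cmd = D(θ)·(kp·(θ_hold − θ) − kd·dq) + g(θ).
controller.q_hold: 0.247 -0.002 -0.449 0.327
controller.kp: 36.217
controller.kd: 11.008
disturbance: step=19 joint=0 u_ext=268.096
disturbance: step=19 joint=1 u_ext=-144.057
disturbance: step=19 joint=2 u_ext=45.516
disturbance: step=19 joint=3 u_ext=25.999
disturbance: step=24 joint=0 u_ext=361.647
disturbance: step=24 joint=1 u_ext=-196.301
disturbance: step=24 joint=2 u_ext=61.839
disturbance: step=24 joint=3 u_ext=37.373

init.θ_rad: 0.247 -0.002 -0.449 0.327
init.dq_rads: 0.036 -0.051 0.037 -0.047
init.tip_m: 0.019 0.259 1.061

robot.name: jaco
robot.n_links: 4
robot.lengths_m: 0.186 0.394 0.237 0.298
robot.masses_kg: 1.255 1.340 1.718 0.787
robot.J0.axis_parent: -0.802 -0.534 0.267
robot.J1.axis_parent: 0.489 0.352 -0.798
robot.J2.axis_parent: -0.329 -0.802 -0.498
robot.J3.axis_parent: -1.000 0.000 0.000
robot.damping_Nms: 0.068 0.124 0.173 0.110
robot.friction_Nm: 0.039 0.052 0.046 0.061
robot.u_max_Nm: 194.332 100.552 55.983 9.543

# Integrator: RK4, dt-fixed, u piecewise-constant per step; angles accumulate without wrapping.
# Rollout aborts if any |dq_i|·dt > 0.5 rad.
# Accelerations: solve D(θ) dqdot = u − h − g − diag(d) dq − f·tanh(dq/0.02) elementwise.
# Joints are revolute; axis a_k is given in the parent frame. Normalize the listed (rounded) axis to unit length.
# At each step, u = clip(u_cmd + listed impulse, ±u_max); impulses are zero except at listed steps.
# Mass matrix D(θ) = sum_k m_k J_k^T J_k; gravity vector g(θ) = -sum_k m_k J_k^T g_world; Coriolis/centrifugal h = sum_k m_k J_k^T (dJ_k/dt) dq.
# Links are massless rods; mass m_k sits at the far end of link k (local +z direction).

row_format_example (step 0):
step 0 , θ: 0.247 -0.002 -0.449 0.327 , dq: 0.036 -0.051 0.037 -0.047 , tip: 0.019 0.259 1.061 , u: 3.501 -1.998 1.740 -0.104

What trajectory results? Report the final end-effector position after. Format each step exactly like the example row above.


step 1 , θ: 0.248 -0.002 -0.448 0.327 , dq: 0.036 -0.023 0.024 -0.015 , tip: 0.018 0.260 1.061 , u: 3.753 -2.134 1.800 -0.088
step 2 , θ: 0.249 -0.003 -0.448 0.327 , dq: 0.023 -0.026 0.013 -0.010 , tip: 0.017 0.261 1.061 , u: 3.973 -2.252 1.850 -0.069
step 3 , θ: 0.249 -0.003 -0.448 0.327 , dq: 0.015 -0.023 0.006 -0.007 , tip: 0.017 0.261 1.060 , u: 4.165 -2.355 1.891 -0.051
step 4 , θ: 0.250 -0.003 -0.448 0.327 , dq: 0.010 -0.019 0.003 -0.005 , tip: 0.016 0.262 1.060 , u: 4.331 -2.445 1.924 -0.035
step 5 , θ: 0.250 -0.003 -0.448 0.327 , dq: 0.005 -0.015 0.000 -0.004 , tip: 0.016 0.262 1.060 , u: 4.474 -2.523 1.952 -0.021
step 6 , θ: 0.250 -0.003 -0.448 0.327 , dq: 0.002 -0.012 -0.001 -0.003 , tip: 0.016 0.262 1.060 , u: 4.598 -2.591 1.975 -0.009
step 7 , θ: 0.250 -0.003 -0.448 0.327 , dq: -0.001 -0.009 -0.002 -0.003 , tip: 0.016 0.262 1.060 , u: 4.704 -2.649 1.994 0.002
step 8 , θ: 0.250 -0.002 -0.448 0.327 , dq: -0.003 -0.007 -0.002 -0.003 , tip: 0.016 0.262 1.060 , u: 4.795 -2.699 2.011 0.011
step 9 , θ: 0.250 -0.002 -0.448 0.327 , dq: -0.005 -0.005 -0.002 -0.003 , tip: 0.016 0.262 1.060 , u: 4.873 -2.742 2.025 0.019
step 10 , θ: 0.250 -0.002 -0.448 0.328 , dq: -0.006 -0.004 -0.002 -0.003 , tip: 0.016 0.262 1.060 , u: 4.939 -2.779 2.037 0.026
step 11 , θ: 0.250 -0.002 -0.448 0.328 , dq: -0.008 -0.003 -0.002 -0.004 , tip: 0.016 0.262 1.060 , u: 4.996 -2.811 2.047 0.031
step 12 , θ: 0.250 -0.002 -0.448 0.328 , dq: -0.009 -0.003 -0.003 -0.004 , tip: 0.016 0.262 1.060 , u: 5.044 -2.837 2.056 0.036
step 13 , θ: 0.250 -0.001 -0.448 0.328 , dq: -0.009 -0.003 -0.003 -0.004 , tip: 0.016 0.262 1.060 , u: 5.084 -2.860 2.063 0.040
step 14 , θ: 0.250 -0.001 -0.448 0.328 , dq: -0.010 -0.002 -0.003 -0.004 , tip: 0.016 0.262 1.060 , u: 5.118 -2.879 2.069 0.043
step 15 , θ: 0.250 -0.001 -0.448 0.328 , dq: -0.010 -0.002 -0.003 -0.004 , tip: 0.016 0.262 1.060 , u: 5.147 -2.895 2.074 0.045
step 16 , θ: 0.250 -0.001 -0.448 0.328 , dq: -0.010 -0.002 -0.003 -0.004 , tip: 0.017 0.262 1.060 , u: 5.171 -2.909 2.079 0.048
step 17 , θ: 0.250 -0.000 -0.448 0.328 , dq: -0.010 -0.002 -0.002 -0.004 , tip: 0.017 0.261 1.060 , u: 5.191 -2.920 2.083 0.049
step 18 , θ: 0.250 -0.000 -0.448 0.328 , dq: -0.010 -0.003 -0.002 -0.004 , tip: 0.017 0.261 1.060 , u: 5.207 -2.930 2.086 0.051
step 19 , θ: 0.250 0.000 -0.448 0.328 , dq: -0.009 -0.003 -0.002 -0.004 , tip: 0.017 0.261 1.060 , u: 194.332 -100.552 47.604 9.543
step 20 , θ: 0.268 0.006 -0.428 0.293 , dq: 1.779 0.426 1.930 -3.621 , tip: 0.003 0.266 1.062 , u: -38.327 19.451 -8.462 -2.095
step 21 , θ: 0.300 0.013 -0.395 0.230 , dq: 1.388 0.384 1.429 -2.680 , tip: -0.023 0.274 1.064 , u: -32.314 16.129 -7.214 -1.686
step 22 , θ: 0.324 0.020 -0.370 0.183 , dq: 1.044 0.306 1.037 -1.924 , tip: -0.043 0.280 1.064 , u: -27.036 13.296 -6.023 -1.354
step 23 , θ: 0.342 0.025 -0.353 0.151 , dq: 0.748 0.211 0.727 -1.326 , tip: -0.058 0.285 1.064 , u: -22.398 10.867 -4.915 -1.081
step 24 , θ: 0.354 0.028 -0.341 0.129 , dq: 0.497 0.115 0.480 -0.859 , tip: -0.068 0.289 1.063 , u: 194.332 -100.552 55.983 9.543
step 25 , θ: 0.361 -0.005 -0.308 0.063 , dq: 0.208 -3.529 2.689 -5.647 , tip: -0.094 0.296 1.061 , u: -63.716 32.176 -16.971 -3.067
step 26 , θ: 0.367 -0.062 -0.263 -0.028 , dq: 0.370 -2.145 1.888 -3.536 , tip: -0.132 0.307 1.056 , u: -53.710 27.140 -14.537 -2.586
step 27 , θ: 0.376 -0.094 -0.231 -0.084 , dq: 0.445 -1.095 1.329 -2.089 , tip: -0.159 0.314 1.051 , u: -44.942 22.681 -12.271 -2.114
step 28 , θ: 0.384 -0.109 -0.209 -0.115 , dq: 0.400 -0.457 0.891 -1.114 , tip: -0.178 0.320 1.046 , u: -37.317 18.798 -10.225 -1.681
step 29 , θ: 0.391 -0.115 -0.194 -0.131 , dq: 0.291 -0.100 0.530 -0.439 , tip: -0.190 0.324 1.043 , u: -30.705 15.446 -8.402 -1.304
step 30 , θ: 0.396 -0.115 -0.187 -0.135 , dq: 0.129 0.020 0.223 0.018 , tip: -0.196 0.327 1.041 , u: -24.982 12.570 -6.791 -0.978
step 31 , θ: 0.396 -0.115 -0.185 -0.131 , dq: -0.033 0.030 -0.030 0.302 , tip: -0.198 0.329 1.041 , u: -20.025 10.104 -5.377 -0.684
step 32 , θ: 0.394 -0.115 -0.188 -0.123 , dq: -0.168 0.024 -0.220 0.507 , tip: -0.196 0.329 1.041 , u: -15.758 7.990 -4.163 -0.437
step 33 , θ: 0.390 -0.114 -0.193 -0.112 , dq: -0.271 0.018 -0.365 0.656 , tip: -0.191 0.328 1.042 , u: -12.082 6.172 -3.112 -0.230
step 34 , θ: 0.384 -0.114 -0.202 -0.098 , dq: -0.346 0.021 -0.472 0.763 , tip: -0.184 0.327 1.044 , u: -8.926 4.608 -2.209 -0.058
step 35 , θ: 0.376 -0.113 -0.212 -0.082 , dq: -0.399 0.024 -0.548 0.833 , tip: -0.175 0.325 1.046 , u: -6.228 3.266 -1.436 0.085
step 36 , θ: 0.368 -0.113 -0.223 -0.065 , dq: -0.435 0.028 -0.599 0.874 , tip: -0.166 0.322 1.048 , u: -3.929 2.118 -0.780 0.204
step 37 , θ: 0.359 -0.112 -0.236 -0.047 , dq: -0.457 0.032 -0.630 0.893 , tip: -0.155 0.319 1.051 , u: -1.980 1.139 -0.225 0.301
step 38 , θ: 0.350 -0.111 -0.248 -0.029 , dq: -0.467 0.035 -0.645 0.893 , tip: -0.145 0.316 1.053 , u: -0.336 0.308 0.241 0.380
step 39 , θ: 0.341 -0.110 -0.261 -0.011 , dq: -0.469 0.037 -0.646 0.879 , tip: -0.134 0.312 1.055 , u: 1.043 -0.394 0.630 0.444
step 40 , θ: 0.331 -0.110 -0.274 0.006 , dq: -0.463 0.039 -0.638 0.854 , tip: -0.123 0.308 1.057 , u: 2.193 -0.983 0.953 0.494
step 41 , θ: 0.322 -0.109 -0.287 0.023 , dq: -0.452 0.039 -0.622 0.821 , tip: -0.112 0.304 1.059 , u: 3.144 -1.473 1.220 0.532
step 42 , θ: 0.313 -0.108 -0.299 0.039 , dq: -0.438 0.038 -0.600 0.783 , tip: -0.102 0.301 1.060 , u: 3.925 -1.879 1.438 0.560
step 43 , θ: 0.305 -0.108 -0.311 0.054 , dq: -0.420 0.037 -0.574 0.741 , tip: -0.092 0.297 1.062 , u: 4.559 -2.211 1.615 0.580
step 44 , θ: 0.296 -0.107 -0.322 0.068 , dq: -0.400 0.035 -0.546 0.698 , tip: -0.083 0.293 1.063
final tip position (m): -0.083 0.293 1.063


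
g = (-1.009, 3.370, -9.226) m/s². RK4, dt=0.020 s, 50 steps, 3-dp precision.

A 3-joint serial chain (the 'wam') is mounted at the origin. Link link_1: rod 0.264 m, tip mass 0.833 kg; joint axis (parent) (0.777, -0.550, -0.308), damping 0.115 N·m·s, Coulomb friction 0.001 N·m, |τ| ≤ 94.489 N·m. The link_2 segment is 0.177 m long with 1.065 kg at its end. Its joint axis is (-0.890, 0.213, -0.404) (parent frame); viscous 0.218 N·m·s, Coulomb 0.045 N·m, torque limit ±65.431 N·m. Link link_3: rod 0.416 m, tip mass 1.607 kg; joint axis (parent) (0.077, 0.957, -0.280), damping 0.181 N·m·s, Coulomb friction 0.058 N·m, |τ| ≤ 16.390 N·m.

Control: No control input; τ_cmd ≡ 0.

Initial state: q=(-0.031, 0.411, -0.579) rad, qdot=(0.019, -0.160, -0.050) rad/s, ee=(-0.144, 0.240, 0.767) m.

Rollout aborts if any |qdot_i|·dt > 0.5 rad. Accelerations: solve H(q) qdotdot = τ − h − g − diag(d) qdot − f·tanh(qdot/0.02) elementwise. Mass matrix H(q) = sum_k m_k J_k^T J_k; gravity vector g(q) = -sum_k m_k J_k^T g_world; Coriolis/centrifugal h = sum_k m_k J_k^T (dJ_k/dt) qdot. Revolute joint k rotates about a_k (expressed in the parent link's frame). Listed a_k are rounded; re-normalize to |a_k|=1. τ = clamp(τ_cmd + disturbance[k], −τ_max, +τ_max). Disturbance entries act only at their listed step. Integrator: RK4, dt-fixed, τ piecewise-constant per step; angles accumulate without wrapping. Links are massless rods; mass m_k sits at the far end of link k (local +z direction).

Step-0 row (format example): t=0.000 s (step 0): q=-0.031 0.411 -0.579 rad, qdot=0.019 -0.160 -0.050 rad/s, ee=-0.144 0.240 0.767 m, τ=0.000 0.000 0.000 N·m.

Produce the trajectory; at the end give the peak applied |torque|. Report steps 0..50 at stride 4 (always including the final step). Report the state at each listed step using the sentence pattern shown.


t=0.080 s (step 4): q=-0.042 0.431 -0.638 rad, qdot=-0.307 0.641 -1.431 rad/s, ee=-0.158 0.252 0.752 m, τ=0.000 0.000 0.000 N·m.
t=0.160 s (step 8): q=-0.083 0.517 -0.807 rad, qdot=-0.756 1.583 -2.770 rad/s, ee=-0.187 0.299 0.700 m, τ=0.000 0.000 0.000 N·m.
t=0.240 s (step 12): q=-0.168 0.699 -1.073 rad, qdot=-1.427 3.090 -3.779 rad/s, ee=-0.218 0.368 0.594 m, τ=0.000 0.000 0.000 N·m.
t=0.320 s (step 16): q=-0.333 1.022 -1.372 rad, qdot=-2.964 4.802 -3.219 rad/s, ee=-0.228 0.440 0.429 m, τ=0.000 0.000 0.000 N·m.
t=0.400 s (step 20): q=-0.697 1.344 -1.468 rad, qdot=-6.304 1.990 1.636 rad/s, ee=-0.217 0.520 0.217 m, τ=0.000 0.000 0.000 N·m.
t=0.480 s (step 24): q=-1.325 1.223 -1.077 rad, qdot=-9.354 -5.138 7.624 rad/s, ee=-0.234 0.627 -0.050 m, τ=0.000 0.000 0.000 N·m.
t=0.560 s (step 28): q=-2.263 0.416 -0.473 rad, qdot=-14.346 -15.694 3.964 rad/s, ee=-0.230 0.707 -0.359 m, τ=0.000 0.000 0.000 N·m.
t=0.640 s (step 32): q=-3.140 -0.611 -0.356 rad, qdot=-6.787 -8.849 3.536 rad/s, ee=-0.104 0.516 -0.615 m, τ=0.000 0.000 0.000 N·m.
t=0.720 s (step 36): q=-3.418 -1.080 0.270 rad, qdot=-0.633 -3.275 11.566 rad/s, ee=-0.014 0.150 -0.762 m, τ=0.000 0.000 0.000 N·m.
t=0.800 s (step 40): q=-3.474 -1.334 1.110 rad, qdot=-1.905 -4.253 7.459 rad/s, ee=-0.024 -0.202 -0.654 m, τ=0.000 0.000 0.000 N·m.
t=0.880 s (step 44): q=-3.717 -1.610 1.496 rad, qdot=-3.862 -0.878 2.920 rad/s, ee=-0.097 -0.406 -0.448 m, τ=0.000 0.000 0.000 N·m.
t=0.960 s (step 48): q=-4.024 -1.514 1.655 rad, qdot=-3.514 2.248 1.311 rad/s, ee=-0.125 -0.507 -0.262 m, τ=0.000 0.000 0.000 N·m.
t=1.000 s (step 50): q=-4.152 -1.420 1.700 rad, qdot=-2.867 2.364 0.971 rad/s, ee=-0.117 -0.530 -0.189 m.
max |τ| (N·m): 0.000


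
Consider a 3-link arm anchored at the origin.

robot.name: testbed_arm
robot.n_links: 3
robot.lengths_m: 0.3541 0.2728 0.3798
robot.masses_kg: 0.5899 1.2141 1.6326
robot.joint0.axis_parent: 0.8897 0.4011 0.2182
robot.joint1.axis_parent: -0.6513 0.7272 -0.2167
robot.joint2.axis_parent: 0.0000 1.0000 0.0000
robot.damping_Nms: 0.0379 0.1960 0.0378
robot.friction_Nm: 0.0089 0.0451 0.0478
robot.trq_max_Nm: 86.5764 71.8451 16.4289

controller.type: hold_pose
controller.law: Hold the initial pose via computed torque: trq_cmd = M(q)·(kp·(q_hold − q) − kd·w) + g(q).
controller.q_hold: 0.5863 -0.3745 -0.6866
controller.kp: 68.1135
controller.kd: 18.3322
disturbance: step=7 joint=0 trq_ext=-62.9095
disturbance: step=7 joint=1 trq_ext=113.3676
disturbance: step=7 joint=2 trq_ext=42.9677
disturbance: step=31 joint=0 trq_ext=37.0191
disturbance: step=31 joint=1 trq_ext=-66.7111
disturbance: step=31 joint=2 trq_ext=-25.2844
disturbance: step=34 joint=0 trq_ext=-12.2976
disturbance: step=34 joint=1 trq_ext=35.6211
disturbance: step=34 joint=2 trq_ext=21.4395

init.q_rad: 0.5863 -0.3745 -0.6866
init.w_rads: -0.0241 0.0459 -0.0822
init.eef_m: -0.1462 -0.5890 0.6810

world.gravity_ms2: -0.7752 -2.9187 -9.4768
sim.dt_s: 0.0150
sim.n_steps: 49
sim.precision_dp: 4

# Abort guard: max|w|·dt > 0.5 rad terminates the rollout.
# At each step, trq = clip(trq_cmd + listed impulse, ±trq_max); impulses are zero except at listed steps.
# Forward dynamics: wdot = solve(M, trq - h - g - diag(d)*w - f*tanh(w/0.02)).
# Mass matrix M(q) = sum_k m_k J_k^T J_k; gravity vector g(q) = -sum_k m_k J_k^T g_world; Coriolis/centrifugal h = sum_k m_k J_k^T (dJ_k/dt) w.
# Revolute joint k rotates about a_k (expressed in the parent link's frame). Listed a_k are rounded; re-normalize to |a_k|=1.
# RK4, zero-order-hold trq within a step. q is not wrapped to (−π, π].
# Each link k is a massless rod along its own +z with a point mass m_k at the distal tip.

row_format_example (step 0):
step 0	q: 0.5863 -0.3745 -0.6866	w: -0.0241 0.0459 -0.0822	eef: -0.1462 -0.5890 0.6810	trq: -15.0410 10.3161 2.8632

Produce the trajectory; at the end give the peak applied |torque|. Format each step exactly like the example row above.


step 1	q: 0.5860 -0.3740 -0.6875	w: -0.0216 0.0232 -0.0416	eef: -0.1464 -0.5885 0.6812	trq: -15.3573 10.4088 2.8028
step 2	q: 0.5857 -0.3738 -0.6879	w: -0.0185 0.0086 -0.0152	eef: -0.1465 -0.5882 0.6814	trq: -15.6066 10.4778 2.7574
step 3	q: 0.5854 -0.3737 -0.6881	w: -0.0141 0.0022 -0.0037	eef: -0.1466 -0.5880 0.6815	trq: -15.8026 10.5271 2.7279
step 4	q: 0.5852 -0.3737 -0.6881	w: -0.0095 0.0002 -0.0001	eef: -0.1467 -0.5879 0.6816	trq: -15.9564 10.5632 2.7090
step 5	q: 0.5851 -0.3737 -0.6881	w: -0.0056 -0.0004 0.0009	eef: -0.1468 -0.5878 0.6816	trq: -16.0766 10.5906 2.6956
step 6	q: 0.5851 -0.3737 -0.6881	w: -0.0027 -0.0007 0.0012	eef: -0.1468 -0.5878 0.6817	trq: -16.1704 10.6118 2.6853
step 7	q: 0.5850 -0.3737 -0.6881	w: -0.0004 -0.0008 0.0013	eef: -0.1468 -0.5878 0.6817	trq: -79.1530 71.8451 16.4289
step 8	q: 0.5842 -0.3622 -0.6938	w: -0.1099 1.5265 -0.7443	eef: -0.1446 -0.5841 0.6861	trq: 1.5125 -6.6768 -1.2382
step 9	q: 0.5827 -0.3429 -0.7026	w: -0.0978 1.0475 -0.4438	eef: -0.1408 -0.5777 0.6936	trq: -2.5343 -2.7621 -0.3911
step 10	q: 0.5813 -0.3298 -0.7078	w: -0.0800 0.6962 -0.2489	eef: -0.1380 -0.5732 0.6990	trq: -5.7136 0.3001 0.2983
step 11	q: 0.5802 -0.3214 -0.7105	w: -0.0616 0.4377 -0.1208	eef: -0.1361 -0.5702 0.7026	trq: -8.2086 2.6934 0.8510
step 12	q: 0.5794 -0.3162 -0.7117	w: -0.0447 0.2474 -0.0360	eef: -0.1349 -0.5684 0.7049	trq: -10.1641 4.5624 1.2892
step 13	q: 0.5789 -0.3136 -0.7118	w: -0.0285 0.1115 0.0128	eef: -0.1342 -0.5674 0.7063	trq: -11.6944 6.0205 1.6420
step 14	q: 0.5786 -0.3126 -0.7115	w: -0.0126 0.0190 0.0317	eef: -0.1338 -0.5670 0.7069	trq: -12.8895 7.1560 1.9320
step 15	q: 0.5785 -0.3128 -0.7109	w: 0.0018 -0.0421 0.0345	eef: -0.1338 -0.5670 0.7070	trq: -13.8197 8.0221 2.1582
step 16	q: 0.5786 -0.3137 -0.7104	w: 0.0133 -0.0835 0.0323	eef: -0.1339 -0.5674 0.7066	trq: -14.5410 8.6868 2.3320
step 17	q: 0.5789 -0.3152 -0.7100	w: 0.0215 -0.1124 0.0302	eef: -0.1342 -0.5680 0.7060	trq: -15.0988 9.2014 2.4645
step 18	q: 0.5792 -0.3170 -0.7095	w: 0.0273 -0.1318 0.0282	eef: -0.1346 -0.5687 0.7051	trq: -15.5284 9.5983 2.5646
step 19	q: 0.5797 -0.3191 -0.7091	w: 0.0310 -0.1440 0.0265	eef: -0.1351 -0.5695 0.7041	trq: -15.8575 9.9034 2.6395
step 20	q: 0.5802 -0.3213 -0.7087	w: 0.0333 -0.1508 0.0250	eef: -0.1356 -0.5704 0.7030	trq: -16.1080 10.1367 2.6948
step 21	q: 0.5807 -0.3236 -0.7084	w: 0.0343 -0.1536 0.0237	eef: -0.1361 -0.5713 0.7018	trq: -16.2969 10.3139 2.7350
step 22	q: 0.5812 -0.3259 -0.7080	w: 0.0346 -0.1533 0.0227	eef: -0.1367 -0.5722 0.7007	trq: -16.4379 10.4475 2.7635
step 23	q: 0.5817 -0.3281 -0.7077	w: 0.0342 -0.1509 0.0218	eef: -0.1372 -0.5731 0.6995	trq: -16.5414 10.5472 2.7831
step 24	q: 0.5822 -0.3304 -0.7074	w: 0.0333 -0.1470 0.0210	eef: -0.1377 -0.5739 0.6984	trq: -16.6159 10.6205 2.7959
step 25	q: 0.5827 -0.3325 -0.7071	w: 0.0321 -0.1419 0.0203	eef: -0.1382 -0.5748 0.6973	trq: -16.6680 10.6735 2.8035
step 26	q: 0.5832 -0.3346 -0.7068	w: 0.0307 -0.1362 0.0197	eef: -0.1387 -0.5756 0.6962	trq: -16.7029 10.7109 2.8072
step 27	q: 0.5836 -0.3366 -0.7065	w: 0.0292 -0.1300 0.0191	eef: -0.1392 -0.5764 0.6952	trq: -16.7246 10.7363 2.8081
step 28	q: 0.5840 -0.3385 -0.7062	w: 0.0275 -0.1236 0.0186	eef: -0.1396 -0.5771 0.6942	trq: -16.7363 10.7525 2.8068
step 29	q: 0.5844 -0.3403 -0.7059	w: 0.0259 -0.1171 0.0181	eef: -0.1401 -0.5778 0.6933	trq: -16.7406 10.7617 2.8040
step 30	q: 0.5848 -0.3420 -0.7057	w: 0.0242 -0.1107 0.0176	eef: -0.1405 -0.5784 0.6924	trq: -16.7394 10.7658 2.8001
step 31	q: 0.5852 -0.3436 -0.7054	w: 0.0226 -0.1044 0.0172	eef: -0.1408 -0.5790 0.6916	trq: 20.2850 -55.9451 -16.4289
step 32	q: 0.5831 -0.3615 -0.6939	w: -0.3033 -2.2723 1.5234	eef: -0.1448 -0.5832 0.6869	trq: -27.2000 29.6554 8.2009
step 33	q: 0.5792 -0.3908 -0.6742	w: -0.2170 -1.6447 1.1078	eef: -0.1513 -0.5896 0.6793	trq: -24.8208 25.4269 6.9140
step 34	q: 0.5765 -0.4118 -0.6601	w: -0.1452 -1.1553 0.7675	eef: -0.1558 -0.5942 0.6736	trq: -35.2482 57.7417 16.4289
step 35	q: 0.5773 -0.4158 -0.6597	w: 0.2475 0.6108 -0.6967	eef: -0.1568 -0.5955 0.6715	trq: -17.9952 9.4441 2.1882
step 36	q: 0.5805 -0.4078 -0.6686	w: 0.1790 0.4630 -0.4941	eef: -0.1553 -0.5946 0.6720	trq: -17.6245 9.6905 2.2465
step 37	q: 0.5827 -0.4017 -0.6749	w: 0.1277 0.3509 -0.3441	eef: -0.1540 -0.5940 0.6725	trq: -17.3374 9.8862 2.2955
step 38	q: 0.5844 -0.3971 -0.6792	w: 0.0892 0.2658 -0.2330	eef: -0.1530 -0.5934 0.6731	trq: -17.1150 10.0418 2.3368
step 39	q: 0.5855 -0.3936 -0.6821	w: 0.0605 0.2011 -0.1510	eef: -0.1521 -0.5930 0.6736	trq: -16.9431 10.1659 2.3716
step 40	q: 0.5862 -0.3909 -0.6839	w: 0.0391 0.1519 -0.0908	eef: -0.1514 -0.5927 0.6741	trq: -16.8104 10.2652 2.4010
step 41	q: 0.5867 -0.3889 -0.6849	w: 0.0232 0.1144 -0.0468	eef: -0.1507 -0.5924 0.6746	trq: -16.7085 10.3449 2.4260
step 42	q: 0.5870 -0.3874 -0.6854	w: 0.0118 0.0866 -0.0165	eef: -0.1502 -0.5922 0.6751	trq: -16.6310 10.4092 2.4486
step 43	q: 0.5871 -0.3863 -0.6855	w: 0.0050 0.0686 -0.0012	eef: -0.1498 -0.5920 0.6755	trq: -16.5725 10.4612 2.4746
step 44	q: 0.5871 -0.3853 -0.6855	w: 0.0012 0.0574 0.0040	eef: -0.1494 -0.5919 0.6759	trq: -16.5287 10.5035 2.5023
step 45	q: 0.5871 -0.3845 -0.6854	w: -0.0011 0.0495 0.0056	eef: -0.1491 -0.5917 0.6763	trq: -16.4960 10.5378 2.5269
step 46	q: 0.5871 -0.3838 -0.6853	w: -0.0026 0.0434 0.0059	eef: -0.1489 -0.5916 0.6766	trq: -16.4717 10.5657 2.5474
step 47	q: 0.5871 -0.3832 -0.6852	w: -0.0035 0.0384 0.0057	eef: -0.1486 -0.5915 0.6770	trq: -16.4540 10.5884 2.5642
step 48	q: 0.5870 -0.3827 -0.6851	w: -0.0042 0.0343 0.0054	eef: -0.1484 -0.5913 0.6772	trq: -16.4414 10.6070 2.5778
step 49	q: 0.5869 -0.3822 -0.6850	w: -0.0045 0.0307 0.0051	eef: -0.1483 -0.5912 0.6775
max |trq| (N·m): 79.1530


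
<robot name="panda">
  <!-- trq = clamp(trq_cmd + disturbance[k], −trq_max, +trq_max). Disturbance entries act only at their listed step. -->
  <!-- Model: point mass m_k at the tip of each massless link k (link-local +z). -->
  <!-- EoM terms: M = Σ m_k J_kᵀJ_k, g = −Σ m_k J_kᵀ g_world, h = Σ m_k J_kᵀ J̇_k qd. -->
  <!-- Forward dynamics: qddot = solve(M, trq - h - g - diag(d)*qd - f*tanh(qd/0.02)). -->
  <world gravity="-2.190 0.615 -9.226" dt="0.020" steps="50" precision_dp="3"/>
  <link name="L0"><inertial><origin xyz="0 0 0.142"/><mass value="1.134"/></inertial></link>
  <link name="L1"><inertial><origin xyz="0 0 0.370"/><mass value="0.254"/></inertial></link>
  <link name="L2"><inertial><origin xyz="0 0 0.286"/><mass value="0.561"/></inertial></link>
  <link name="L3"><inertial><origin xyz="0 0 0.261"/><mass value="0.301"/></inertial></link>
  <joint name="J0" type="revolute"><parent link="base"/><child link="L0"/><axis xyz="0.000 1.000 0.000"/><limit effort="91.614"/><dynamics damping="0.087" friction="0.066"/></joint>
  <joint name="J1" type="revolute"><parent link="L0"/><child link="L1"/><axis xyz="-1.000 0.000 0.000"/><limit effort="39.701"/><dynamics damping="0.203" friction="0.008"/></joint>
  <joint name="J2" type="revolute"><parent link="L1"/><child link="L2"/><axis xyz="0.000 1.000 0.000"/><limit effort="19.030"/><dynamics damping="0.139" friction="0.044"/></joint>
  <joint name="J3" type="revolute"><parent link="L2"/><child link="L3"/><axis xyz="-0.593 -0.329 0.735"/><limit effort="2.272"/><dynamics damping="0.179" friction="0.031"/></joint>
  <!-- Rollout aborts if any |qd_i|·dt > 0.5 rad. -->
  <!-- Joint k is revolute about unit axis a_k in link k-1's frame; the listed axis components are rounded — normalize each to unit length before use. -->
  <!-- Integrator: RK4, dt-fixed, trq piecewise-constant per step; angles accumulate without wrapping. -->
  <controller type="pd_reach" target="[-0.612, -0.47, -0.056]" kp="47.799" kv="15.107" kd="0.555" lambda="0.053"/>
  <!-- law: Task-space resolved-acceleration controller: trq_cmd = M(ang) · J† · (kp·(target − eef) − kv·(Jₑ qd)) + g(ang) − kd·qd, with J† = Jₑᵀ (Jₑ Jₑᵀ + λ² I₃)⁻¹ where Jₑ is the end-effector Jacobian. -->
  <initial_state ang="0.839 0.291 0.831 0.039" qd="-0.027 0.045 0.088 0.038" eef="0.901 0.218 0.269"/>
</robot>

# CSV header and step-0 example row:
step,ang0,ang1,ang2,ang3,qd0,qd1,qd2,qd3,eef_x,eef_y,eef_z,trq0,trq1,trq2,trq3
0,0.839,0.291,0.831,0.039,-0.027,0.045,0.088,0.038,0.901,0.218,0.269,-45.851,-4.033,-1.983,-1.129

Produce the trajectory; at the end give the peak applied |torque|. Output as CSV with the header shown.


step,ang0,ang1,ang2,ang3,qd0,qd1,qd2,qd3,eef_x,eef_y,eef_z,trq0,trq1,trq2,trq3
1,0.802,0.296,0.896,0.030,-3.602,0.459,6.192,-0.875,0.888,0.213,0.267,-30.046,-3.315,-4.356,-0.356
2,0.716,0.307,1.036,0.010,-4.978,0.644,7.703,-1.079,0.854,0.198,0.265,-17.152,-2.579,-2.537,-0.265
3,0.611,0.321,1.192,-0.010,-5.469,0.702,7.778,-0.909,0.810,0.179,0.269,-8.941,-1.970,-0.811,-0.365
4,0.501,0.335,1.344,-0.028,-5.597,0.703,7.434,-0.909,0.759,0.157,0.276,-4.143,-1.334,0.139,-0.298
5,0.389,0.348,1.488,-0.045,-5.573,0.637,7.026,-0.750,0.706,0.134,0.285,-1.400,-0.987,0.478,-0.310
6,0.279,0.360,1.624,-0.060,-5.476,0.531,6.594,-0.814,0.651,0.110,0.292,0.165,-0.678,0.425,-0.179
7,0.171,0.369,1.752,-0.076,-5.356,0.361,6.195,-0.760,0.596,0.085,0.297,1.045,-0.628,0.160,-0.144
8,0.065,0.374,1.872,-0.092,-5.231,0.130,5.797,-0.881,0.540,0.060,0.300,1.562,-0.609,-0.213,-0.018
9,-0.039,0.374,1.984,-0.110,-5.123,-0.174,5.417,-0.950,0.486,0.036,0.300,1.851,-0.733,-0.628,0.042
10,-0.140,0.366,2.088,-0.131,-5.042,-0.553,5.028,-1.128,0.432,0.013,0.298,2.057,-0.772,-1.047,0.143
11,-0.240,0.351,2.184,-0.155,-5.002,-0.970,4.634,-1.295,0.380,-0.007,0.293,2.264,-0.609,-1.438,0.207
12,-0.340,0.328,2.273,-0.182,-5.004,-1.319,4.231,-1.479,0.331,-0.025,0.285,2.540,-0.114,-1.760,0.255
13,-0.441,0.301,2.354,-0.213,-5.043,-1.442,3.837,-1.560,0.284,-0.040,0.276,2.849,0.561,-1.986,0.223
14,-0.542,0.274,2.427,-0.244,-5.103,-1.249,3.469,-1.534,0.241,-0.052,0.265,3.118,1.149,-2.116,0.132
15,-0.645,0.253,2.492,-0.274,-5.175,-0.788,3.133,-1.422,0.201,-0.061,0.253,3.308,1.474,-2.177,0.017
16,-0.749,0.243,2.552,-0.302,-5.261,-0.203,2.822,-1.305,0.164,-0.069,0.241,3.440,1.532,-2.201,-0.066
17,-0.855,0.245,2.605,-0.328,-5.365,0.358,2.523,-1.225,0.130,-0.077,0.229,3.565,1.433,-2.214,-0.101
18,-0.964,0.257,2.653,-0.352,-5.488,0.818,2.227,-1.186,0.098,-0.085,0.216,3.739,1.287,-2.238,-0.097
19,-1.075,0.277,2.694,-0.375,-5.621,1.157,1.926,-1.179,0.068,-0.093,0.204,4.004,1.168,-2.287,-0.070
20,-1.188,0.302,2.730,-0.399,-5.742,1.390,1.616,-1.189,0.039,-0.102,0.192,4.396,1.102,-2.374,-0.033
21,-1.304,0.332,2.759,-0.423,-5.822,1.545,1.297,-1.201,0.013,-0.110,0.180,4.939,1.088,-2.503,0.005
22,-1.421,0.364,2.782,-0.447,-5.822,1.652,0.974,-1.209,-0.012,-0.118,0.168,5.640,1.106,-2.674,0.043
23,-1.536,0.398,2.798,-0.471,-5.702,1.735,0.654,-1.207,-0.036,-0.126,0.156,6.466,1.132,-2.875,0.080
24,-1.647,0.433,2.808,-0.495,-5.424,1.811,0.351,-1.197,-0.058,-0.133,0.145,7.342,1.146,-3.079,0.119
25,-1.751,0.470,2.812,-0.519,-4.966,1.894,0.080,-1.186,-0.080,-0.140,0.134,8.157,1.135,-3.253,0.160
26,-1.844,0.509,2.812,-0.542,-4.323,1.995,-0.132,-1.179,-0.100,-0.146,0.123,8.791,1.098,-3.393,0.205
27,-1.923,0.550,2.807,-0.566,-3.526,2.114,-0.286,-1.194,-0.119,-0.151,0.113,9.156,1.038,-3.447,0.258
28,-1.984,0.594,2.801,-0.590,-2.619,2.246,-0.378,-1.226,-0.136,-0.156,0.103,9.219,0.965,-3.405,0.307
29,-2.027,0.640,2.793,-0.615,-1.659,2.378,-0.405,-1.282,-0.153,-0.160,0.095,8.993,0.885,-3.277,0.353
30,-2.051,0.689,2.785,-0.641,-0.699,2.491,-0.374,-1.352,-0.168,-0.164,0.088,8.515,0.792,-3.074,0.388
31,-2.056,0.739,2.778,-0.669,0.206,2.561,-0.294,-1.427,-0.181,-0.167,0.083,7.832,0.673,-2.806,0.405
32,-2.044,0.790,2.773,-0.698,0.991,2.560,-0.184,-1.483,-0.194,-0.169,0.081,6.991,0.502,-2.477,0.397
33,-2.017,0.841,2.771,-0.728,1.643,2.457,-0.048,-1.544,-0.204,-0.170,0.080,5.976,0.259,-2.113,0.383
34,-1.980,0.888,2.771,-0.759,2.098,2.236,0.078,-1.540,-0.213,-0.171,0.082,4.838,-0.047,-1.706,0.326
35,-1.936,0.929,2.774,-0.789,2.318,1.883,0.184,-1.514,-0.220,-0.171,0.086,3.700,-0.380,-1.327,0.263
36,-1.890,0.962,2.778,-0.819,2.276,1.419,0.252,-1.426,-0.225,-0.171,0.090,2.724,-0.667,-1.037,0.174
37,-1.847,0.984,2.783,-0.847,1.997,0.880,0.276,-1.333,-0.228,-0.170,0.095,2.059,-0.850,-0.876,0.098
38,-1.812,0.996,2.789,-0.873,1.546,0.327,0.260,-1.233,-0.230,-0.171,0.099,1.748,-0.907,-0.854,0.027
39,-1.786,0.998,2.794,-0.897,1.015,-0.188,0.223,-1.166,-0.231,-0.171,0.101,1.749,-0.860,-0.950,-0.016
40,-1.771,0.989,2.798,-0.920,0.485,-0.622,0.177,-1.113,-0.231,-0.172,0.102,1.957,-0.747,-1.124,-0.047
41,-1.766,0.973,2.801,-0.942,0.014,-0.971,0.134,-1.100,-0.231,-0.173,0.102,2.276,-0.601,-1.333,-0.053
42,-1.769,0.951,2.803,-0.964,-0.345,-1.228,0.108,-1.111,-0.231,-0.175,0.100,2.603,-0.443,-1.548,-0.049
43,-1.779,0.925,2.805,-0.986,-0.627,-1.393,0.078,-1.089,-0.231,-0.176,0.098,2.911,-0.298,-1.730,-0.066
44,-1.794,0.896,2.806,-1.008,-0.834,-1.493,0.049,-1.104,-0.231,-0.178,0.094,3.198,-0.180,-1.875,-0.058
45,-1.812,0.866,2.807,-1.030,-0.979,-1.533,0.016,-1.089,-0.231,-0.180,0.091,3.433,-0.090,-1.980,-0.066
46,-1.832,0.835,2.807,-1.052,-1.067,-1.537,-0.009,-1.108,-0.232,-0.182,0.087,3.629,-0.028,-2.062,-0.052
47,-1.854,0.805,2.807,-1.074,-1.115,-1.508,-0.033,-1.094,-0.232,-0.184,0.083,3.770,0.009,-2.117,-0.057
48,-1.877,0.775,2.806,-1.096,-1.136,-1.466,-0.061,-1.100,-0.233,-0.186,0.079,3.870,0.023,-2.137,-0.046
49,-1.900,0.746,2.804,-1.117,-1.141,-1.416,-0.097,-1.081,-0.233,-0.187,0.075,3.921,0.019,-2.124,-0.049
50,-1.922,0.718,2.802,-1.139,-1.136,-1.370,-0.135,-1.083,-0.234,-0.189,0.072,,,,
# max |trq| (N·m): 45.851


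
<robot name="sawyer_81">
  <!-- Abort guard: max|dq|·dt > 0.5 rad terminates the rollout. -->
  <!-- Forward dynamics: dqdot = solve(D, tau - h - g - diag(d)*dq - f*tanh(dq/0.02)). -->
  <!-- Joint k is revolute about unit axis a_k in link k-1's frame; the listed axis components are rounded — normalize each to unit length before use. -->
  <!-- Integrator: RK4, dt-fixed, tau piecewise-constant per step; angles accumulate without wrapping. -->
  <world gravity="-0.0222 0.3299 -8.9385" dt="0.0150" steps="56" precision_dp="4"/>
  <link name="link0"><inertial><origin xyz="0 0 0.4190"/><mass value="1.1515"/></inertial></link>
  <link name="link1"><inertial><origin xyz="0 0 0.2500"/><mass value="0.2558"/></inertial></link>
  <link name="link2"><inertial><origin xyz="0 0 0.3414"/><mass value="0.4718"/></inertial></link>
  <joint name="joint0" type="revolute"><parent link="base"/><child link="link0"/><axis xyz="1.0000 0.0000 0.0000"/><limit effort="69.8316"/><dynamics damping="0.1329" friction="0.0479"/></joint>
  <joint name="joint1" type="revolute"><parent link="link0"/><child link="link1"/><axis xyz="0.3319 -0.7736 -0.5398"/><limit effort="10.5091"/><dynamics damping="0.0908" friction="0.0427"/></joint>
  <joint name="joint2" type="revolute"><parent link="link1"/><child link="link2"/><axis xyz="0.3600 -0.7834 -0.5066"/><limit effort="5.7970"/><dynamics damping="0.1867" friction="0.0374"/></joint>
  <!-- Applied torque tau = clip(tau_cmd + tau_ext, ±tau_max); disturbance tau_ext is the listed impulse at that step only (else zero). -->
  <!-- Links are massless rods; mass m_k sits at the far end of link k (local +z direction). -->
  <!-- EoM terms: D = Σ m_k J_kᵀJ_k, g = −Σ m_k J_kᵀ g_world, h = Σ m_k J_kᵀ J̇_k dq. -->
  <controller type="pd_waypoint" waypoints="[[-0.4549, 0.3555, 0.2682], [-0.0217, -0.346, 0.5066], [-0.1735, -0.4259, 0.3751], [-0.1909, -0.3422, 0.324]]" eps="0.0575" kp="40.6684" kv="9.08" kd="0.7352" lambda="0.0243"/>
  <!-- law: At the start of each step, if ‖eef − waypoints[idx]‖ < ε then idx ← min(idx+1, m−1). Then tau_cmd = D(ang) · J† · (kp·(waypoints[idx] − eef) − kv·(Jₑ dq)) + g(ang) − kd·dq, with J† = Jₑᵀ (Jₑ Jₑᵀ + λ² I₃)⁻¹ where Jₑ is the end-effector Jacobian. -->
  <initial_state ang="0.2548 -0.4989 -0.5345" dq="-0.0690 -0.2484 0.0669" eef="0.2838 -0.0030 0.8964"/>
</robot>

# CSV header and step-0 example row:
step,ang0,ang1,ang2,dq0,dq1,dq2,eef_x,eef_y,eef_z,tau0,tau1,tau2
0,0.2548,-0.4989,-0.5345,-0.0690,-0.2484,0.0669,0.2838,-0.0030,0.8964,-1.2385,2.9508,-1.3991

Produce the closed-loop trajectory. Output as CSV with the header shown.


step,ang0,ang1,ang2,dq0,dq1,dq2,eef_x,eef_y,eef_z,tau0,tau1,tau2
1,0.2534,-0.4733,-0.5835,-0.1219,3.2705,-5.8792,0.2818,0.0003,0.8937,-1.4807,-0.0177,3.0701
2,0.2515,-0.4607,-0.6064,-0.1315,-1.1131,1.9529,0.2807,0.0028,0.8925,-1.8067,3.2030,-3.0681
3,0.2491,-0.4318,-0.6564,-0.1797,4.4074,-7.6106,0.2778,0.0060,0.8901,-1.8873,-1.2114,4.2945
4,0.2464,-0.4178,-0.6790,-0.1841,-1.9184,3.4791,0.2762,0.0086,0.8891,-2.1671,3.6046,-4.3833
5,0.2433,-0.3896,-0.7261,-0.2274,5.0436,-8.6152,0.2730,0.0121,0.8867,-2.1037,-1.8789,5.0375
6,0.2398,-0.3723,-0.7537,-0.2387,-2.0786,3.7581,0.2708,0.0154,0.8854,-2.3372,3.6147,-4.6888
7,0.2360,-0.3478,-0.7940,-0.2737,4.7859,-8.1297,0.2678,0.0194,0.8831,-2.1838,-1.7745,4.6541
8,0.2317,-0.3264,-0.8287,-0.2957,-1.4050,2.5462,0.2650,0.0236,0.8811,-2.3413,3.0360,-3.7908
9,0.2271,-0.3056,-0.8628,-0.3232,3.7905,-6.4018,0.2622,0.0282,0.8790,-2.1650,-1.0475,3.3007
10,0.2220,-0.2819,-0.9019,-0.3519,-0.2980,0.5903,0.2590,0.0334,0.8764,-2.2237,2.1486,-2.2674
11,0.2165,-0.2625,-0.9340,-0.3760,2.6703,-4.4893,0.2562,0.0387,0.8741,-2.0655,-0.1906,1.7935
12,0.2107,-0.2388,-0.9736,-0.4046,0.6336,-1.0475,0.2527,0.0447,0.8711,-2.0351,1.4139,-0.9636
13,0.2044,-0.2192,-1.0066,-0.4278,1.9032,-3.2122,0.2498,0.0509,0.8683,-1.8957,0.4134,0.7862
14,0.1978,-0.1966,-1.0449,-0.4538,1.1573,-1.9767,0.2464,0.0576,0.8650,-1.8057,1.0085,-0.2050
15,0.1909,-0.1762,-1.0799,-0.4765,1.5483,-2.6489,0.2431,0.0645,0.8617,-1.6735,0.7039,0.3498
16,0.1835,-0.1545,-1.1171,-0.4996,1.3479,-2.3345,0.2397,0.0719,0.8581,-1.5518,0.8703,0.1042
17,0.1759,-0.1337,-1.1533,-0.5210,1.4299,-2.4879,0.2362,0.0795,0.8543,-1.4159,0.8120,0.2415
18,0.1679,-0.1126,-1.1902,-0.5415,1.3879,-2.4368,0.2326,0.0875,0.8502,-1.2786,0.8531,0.2123
19,0.1597,-0.0917,-1.2270,-0.5609,1.3952,-2.4658,0.2290,0.0957,0.8459,-1.1359,0.8544,0.2501
20,0.1511,-0.0709,-1.2639,-0.5792,1.3843,-2.4646,0.2253,0.1042,0.8414,-0.9904,0.8700,0.2640
21,0.1423,-0.0502,-1.3009,-0.5963,1.3791,-2.4720,0.2215,0.1128,0.8366,-0.8421,0.8804,0.2858
22,0.1332,-0.0295,-1.3380,-0.6123,1.3718,-2.4756,0.2177,0.1217,0.8316,-0.6918,0.8916,0.3054
23,0.1240,-0.0090,-1.3752,-0.6272,1.3647,-2.4789,0.2138,0.1308,0.8263,-0.5400,0.9018,0.3255
24,0.1144,0.0114,-1.4124,-0.6409,1.3573,-2.4810,0.2098,0.1400,0.8207,-0.3870,0.9112,0.3454
25,0.1047,0.0317,-1.4496,-0.6535,1.3495,-2.4820,0.2057,0.1493,0.8150,-0.2335,0.9197,0.3650
26,0.0949,0.0518,-1.4868,-0.6650,1.3415,-2.4820,0.2016,0.1587,0.8090,-0.0796,0.9271,0.3844
27,0.0848,0.0719,-1.5240,-0.6754,1.3331,-2.4809,0.1974,0.1681,0.8027,0.0743,0.9335,0.4035
28,0.0746,0.0918,-1.5612,-0.6847,1.3244,-2.4787,0.1931,0.1777,0.7962,0.2278,0.9389,0.4222
29,0.0643,0.1116,-1.5983,-0.6929,1.3154,-2.4756,0.1887,0.1872,0.7895,0.3808,0.9430,0.4405
30,0.0538,0.1312,-1.6354,-0.7001,1.3060,-2.4714,0.1843,0.1967,0.7825,0.5328,0.9460,0.4583
31,0.0433,0.1507,-1.6725,-0.7062,1.2964,-2.4663,0.1799,0.2063,0.7754,0.6838,0.9478,0.4756
32,0.0327,0.1701,-1.7094,-0.7113,1.2865,-2.4602,0.1753,0.2158,0.7680,0.8336,0.9484,0.4923
33,0.0220,0.1893,-1.7462,-0.7155,1.2764,-2.4533,0.1707,0.2252,0.7604,0.9818,0.9477,0.5085
34,0.0112,0.2083,-1.7830,-0.7186,1.2661,-2.4454,0.1661,0.2345,0.7526,1.1283,0.9458,0.5240
35,0.0004,0.2272,-1.8196,-0.7208,1.2555,-2.4368,0.1614,0.2438,0.7447,1.2730,0.9427,0.5388
36,-0.0104,0.2459,-1.8561,-0.7221,1.2449,-2.4274,0.1566,0.2529,0.7365,1.4158,0.9383,0.5529
37,-0.0212,0.2645,-1.8924,-0.7224,1.2341,-2.4173,0.1518,0.2619,0.7282,1.5564,0.9328,0.5663
38,-0.0320,0.2829,-1.9286,-0.7219,1.2232,-2.4065,0.1469,0.2708,0.7198,1.6949,0.9260,0.5790
39,-0.0428,0.3012,-1.9646,-0.7204,1.2124,-2.3950,0.1420,0.2795,0.7112,1.8309,0.9181,0.5909
40,-0.0536,0.3193,-2.0004,-0.7182,1.2016,-2.3830,0.1371,0.2880,0.7025,1.9646,0.9089,0.6020
41,-0.0644,0.3372,-2.0360,-0.7150,1.1909,-2.3705,0.1321,0.2964,0.6936,2.0958,0.8987,0.6123
42,-0.0751,0.3549,-2.0715,-0.7110,1.1805,-2.3575,0.1271,0.3046,0.6847,2.2244,0.8873,0.6218
43,-0.0857,0.3726,-2.1067,-0.7063,1.1703,-2.3440,0.1220,0.3125,0.6756,2.3504,0.8749,0.6305
44,-0.0962,0.3900,-2.1418,-0.7007,1.1604,-2.3302,0.1169,0.3203,0.6665,2.4738,0.8615,0.6383
45,-0.1067,0.4073,-2.1766,-0.6943,1.1510,-2.3161,0.1117,0.3278,0.6573,2.5945,0.8470,0.6454
46,-0.1170,0.4245,-2.2112,-0.6871,1.1421,-2.3017,0.1065,0.3351,0.6481,2.7127,0.8315,0.6517
47,-0.1273,0.4415,-2.2457,-0.6792,1.1338,-2.2871,0.1013,0.3421,0.6389,2.8283,0.8152,0.6571
48,-0.1374,0.4585,-2.2798,-0.6704,1.1262,-2.2722,0.0961,0.3489,0.6296,2.9414,0.7979,0.6619
49,-0.1474,0.4753,-2.3138,-0.6609,1.1194,-2.2573,0.0908,0.3555,0.6203,3.0521,0.7798,0.6658
50,-0.1572,0.4920,-2.3475,-0.6505,1.1135,-2.2422,0.0856,0.3618,0.6110,3.1605,0.7609,0.6691
51,-0.1669,0.5086,-2.3811,-0.6394,1.1086,-2.2272,0.0802,0.3678,0.6018,3.2669,0.7412,0.6716
52,-0.1764,0.5252,-2.4144,-0.6273,1.1047,-2.2121,0.0749,0.3736,0.5926,3.3715,0.7208,0.6735
53,-0.1857,0.5417,-2.4474,-0.6144,1.1019,-2.1971,0.0696,0.3791,0.5834,3.4746,0.6997,0.6748
54,-0.1948,0.5582,-2.4803,-0.6005,1.1003,-2.1822,0.0642,0.3844,0.5743,3.5765,0.6778,0.6755
55,-0.2037,0.5747,-2.5129,-0.5856,1.0999,-2.1675,0.0588,0.3893,0.5653,3.6779,0.6554,0.6757
56,-0.2123,0.5911,-2.5453,-0.5695,1.1005,-2.1530,0.0535,0.3941,0.5563,,,


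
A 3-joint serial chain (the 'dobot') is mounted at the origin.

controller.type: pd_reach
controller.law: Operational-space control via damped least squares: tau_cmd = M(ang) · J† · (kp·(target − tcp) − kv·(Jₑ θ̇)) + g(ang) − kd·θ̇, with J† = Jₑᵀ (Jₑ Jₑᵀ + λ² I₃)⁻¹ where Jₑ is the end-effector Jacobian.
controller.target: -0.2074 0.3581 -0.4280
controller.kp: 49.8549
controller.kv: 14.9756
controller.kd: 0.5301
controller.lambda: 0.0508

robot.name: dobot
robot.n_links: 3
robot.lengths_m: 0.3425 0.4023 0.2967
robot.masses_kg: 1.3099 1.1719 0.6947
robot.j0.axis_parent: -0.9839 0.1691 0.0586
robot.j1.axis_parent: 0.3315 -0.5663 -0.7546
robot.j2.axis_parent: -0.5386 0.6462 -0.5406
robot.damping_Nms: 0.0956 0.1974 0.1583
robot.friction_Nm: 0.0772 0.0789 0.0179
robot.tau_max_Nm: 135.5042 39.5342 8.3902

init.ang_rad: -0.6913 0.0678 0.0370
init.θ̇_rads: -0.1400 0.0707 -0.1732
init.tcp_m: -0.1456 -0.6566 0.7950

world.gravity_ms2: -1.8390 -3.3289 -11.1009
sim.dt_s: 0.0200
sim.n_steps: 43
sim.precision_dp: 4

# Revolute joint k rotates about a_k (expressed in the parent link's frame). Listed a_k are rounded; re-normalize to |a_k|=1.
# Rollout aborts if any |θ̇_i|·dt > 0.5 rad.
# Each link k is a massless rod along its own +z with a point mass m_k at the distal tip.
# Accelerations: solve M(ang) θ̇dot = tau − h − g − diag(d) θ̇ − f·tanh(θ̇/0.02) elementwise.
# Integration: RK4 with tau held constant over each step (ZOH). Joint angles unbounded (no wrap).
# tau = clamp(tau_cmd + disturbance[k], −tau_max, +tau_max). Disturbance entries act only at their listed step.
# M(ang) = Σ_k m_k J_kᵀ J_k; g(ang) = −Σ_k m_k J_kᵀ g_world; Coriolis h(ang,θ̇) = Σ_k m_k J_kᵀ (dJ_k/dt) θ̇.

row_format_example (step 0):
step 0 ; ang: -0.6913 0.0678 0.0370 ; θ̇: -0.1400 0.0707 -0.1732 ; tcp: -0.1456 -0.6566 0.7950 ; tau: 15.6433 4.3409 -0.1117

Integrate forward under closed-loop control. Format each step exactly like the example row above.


step 1 ; ang: -0.6927 0.0848 0.0505 ; θ̇: 0.0009 1.5931 1.4465 ; tcp: -0.1499 -0.6585 0.7924 ; tau: 10.9285 4.1025 -0.5837
step 2 ; ang: -0.6923 0.1268 0.0867 ; θ̇: 0.0307 2.5922 2.1515 ; tcp: -0.1591 -0.6600 0.7888 ; tau: 5.6314 6.3734 -0.4669
step 3 ; ang: -0.6920 0.1930 0.1464 ; θ̇: -0.0044 3.9927 3.7546 ; tcp: -0.1728 -0.6623 0.7825 ; tau: 2.6428 10.2011 -0.8752
step 4 ; ang: -0.6922 0.2929 0.2453 ; θ̇: -0.0236 5.9414 6.0177 ; tcp: -0.1907 -0.6654 0.7717 ; tau: 10.7075 13.7209 -1.4503
step 5 ; ang: -0.6912 0.4363 0.3909 ; θ̇: 0.1145 8.2771 8.3589 ; tcp: -0.2139 -0.6689 0.7533 ; tau: 36.5413 12.8188 -1.7903
step 6 ; ang: -0.6846 0.6216 0.5720 ; θ̇: 0.5122 10.1120 9.6251 ; tcp: -0.2442 -0.6695 0.7254 ; tau: 63.3112 7.2503 -1.5090
step 7 ; ang: -0.6685 0.8320 0.7665 ; θ̇: 1.0828 10.8415 9.8316 ; tcp: -0.2817 -0.6617 0.6901 ; tau: 70.6212 1.3174 -0.9405
step 8 ; ang: -0.6412 1.0465 0.9597 ; θ̇: 1.6600 10.5937 9.5738 ; tcp: -0.3229 -0.6404 0.6523 ; tau: 60.3425 -2.8018 -0.4123
step 9 ; ang: -0.6036 1.2497 1.1451 ; θ̇: 2.1312 9.7410 9.0700 ; tcp: -0.3629 -0.6050 0.6156 ; tau: 43.4242 -5.1739 0.0440
step 10 ; ang: -0.5581 1.4333 1.3189 ; θ̇: 2.4533 8.6454 8.4135 ; tcp: -0.3977 -0.5581 0.5817 ; tau: 27.5775 -6.3178 0.3923
step 11 ; ang: -0.5076 1.5951 1.4791 ; θ̇: 2.6252 7.5558 7.6964 ; tcp: -0.4256 -0.5039 0.5508 ; tau: 15.6820 -6.6866 0.5859
step 12 ; ang: -0.4550 1.7366 1.6251 ; θ̇: 2.6636 6.6009 6.9913 ; tcp: -0.4462 -0.4464 0.5221 ; tau: 7.7768 -6.6207 0.6188
step 13 ; ang: -0.4026 1.8607 1.7576 ; θ̇: 2.5888 5.8275 6.3359 ; tcp: -0.4603 -0.3886 0.4945 ; tau: 2.8912 -6.3610 0.5233
step 14 ; ang: -0.3527 1.9713 1.8777 ; θ̇: 2.4191 5.2387 5.7395 ; tcp: -0.4691 -0.3326 0.4671 ; tau: -0.0329 -6.0624 0.3469
step 15 ; ang: -0.3069 2.0718 1.9865 ; θ̇: 2.1690 4.8171 5.1974 ; tcp: -0.4735 -0.2794 0.4393 ; tau: -1.8387 -5.8114 0.1335
step 16 ; ang: -0.2668 2.1653 2.0850 ; θ̇: 1.8495 4.5351 4.7034 ; tcp: -0.4745 -0.2294 0.4108 ; tau: -3.1340 -5.6481 -0.0857
step 17 ; ang: -0.2337 2.2543 2.1742 ; θ̇: 1.4678 4.3607 4.2565 ; tcp: -0.4727 -0.1829 0.3816 ; tau: -4.3657 -5.5920 -0.2930
step 18 ; ang: -0.2088 2.3407 2.2548 ; θ̇: 1.0260 4.2601 3.8614 ; tcp: -0.4682 -0.1396 0.3521 ; tau: -5.9204 -5.6655 -0.4809
step 19 ; ang: -0.1935 2.4255 2.3282 ; θ̇: 0.5156 4.2035 3.5251 ; tcp: -0.4611 -0.0995 0.3226 ; tau: -8.2478 -5.9208 -0.6478
step 20 ; ang: -0.1894 2.5096 2.3954 ; θ̇: -0.0911 4.1713 3.2531 ; tcp: -0.4515 -0.0626 0.2938 ; tau: -12.0606 -6.4745 -0.7934
step 21 ; ang: -0.1991 2.5933 2.4577 ; θ̇: -0.8580 4.1626 3.0456 ; tcp: -0.4390 -0.0288 0.2665 ; tau: -18.7051 -7.5653 -0.9162
step 22 ; ang: -0.2274 2.6779 2.5160 ; θ̇: -1.9460 4.2396 2.8700 ; tcp: -0.4237 0.0017 0.2416 ; tau: -30.5423 -9.6128 -1.0027
step 23 ; ang: -0.2834 2.7661 2.5709 ; θ̇: -3.6190 4.4903 2.7266 ; tcp: -0.4052 0.0286 0.2205 ; tau: -44.0657 -11.6727 -1.0931
step 24 ; ang: -0.3790 2.8605 2.6241 ; θ̇: -5.8805 4.8551 2.7141 ; tcp: -0.3825 0.0510 0.2057 ; tau: 20.9073 0.1497 -1.4310
step 25 ; ang: -0.4814 2.9406 2.6878 ; θ̇: -4.4086 3.2184 3.5508 ; tcp: -0.3563 0.0676 0.1994 ; tau: 92.4229 10.5435 -2.1245
step 26 ; ang: -0.5187 2.9730 2.7672 ; θ̇: 0.5995 0.1336 4.2381 ; tcp: -0.3330 0.0806 0.1963 ; tau: 76.4120 9.1175 -2.1649
step 27 ; ang: -0.4679 2.9557 2.8483 ; θ̇: 4.4876 -1.7971 3.8037 ; tcp: -0.3185 0.0938 0.1900 ; tau: 53.4328 7.9573 -1.2475
step 28 ; ang: -0.3521 2.9120 2.9151 ; θ̇: 7.1075 -2.5273 2.8337 ; tcp: -0.3124 0.1083 0.1806 ; tau: 36.2631 6.9952 -0.1791
step 29 ; ang: -0.1931 2.8620 2.9616 ; θ̇: 8.7988 -2.4347 1.7904 ; tcp: -0.3115 0.1239 0.1692 ; tau: 22.8873 5.5211 0.5830
step 30 ; ang: -0.0075 2.8192 2.9880 ; θ̇: 9.7566 -1.8223 0.8393 ; tcp: -0.3125 0.1410 0.1562 ; tau: 11.0234 3.2685 0.9445
step 31 ; ang: 0.1909 2.7918 2.9968 ; θ̇: 10.0879 -0.9145 0.0303 ; tcp: -0.3135 0.1596 0.1406 ; tau: 0.4719 0.4958 0.9441
step 32 ; ang: 0.3908 2.7836 2.9910 ; θ̇: 9.9248 0.0802 -0.5728 ; tcp: -0.3135 0.1790 0.1206 ; tau: -8.0618 -2.2828 0.6299
step 33 ; ang: 0.5842 2.7948 2.9750 ; θ̇: 9.4301 1.0235 -1.0151 ; tcp: -0.3125 0.1972 0.0949 ; tau: -15.6036 -4.9560 0.1462
step 34 ; ang: 0.7650 2.8243 2.9504 ; θ̇: 8.6690 1.9046 -1.4073 ; tcp: -0.3110 0.2117 0.0634 ; tau: -24.1562 -7.7704 -0.3429
step 35 ; ang: 0.9276 2.8704 2.9191 ; θ̇: 7.6166 2.6537 -1.6631 ; tcp: -0.3089 0.2209 0.0279 ; tau: -33.3617 -10.3794 -0.8059
step 36 ; ang: 1.0661 2.9297 2.8845 ; θ̇: 6.2681 3.2098 -1.7191 ; tcp: -0.3061 0.2242 -0.0095 ; tau: -39.9832 -11.9013 -1.2097
step 37 ; ang: 1.1762 2.9977 2.8507 ; θ̇: 4.7763 3.5135 -1.5742 ; tcp: -0.3018 0.2226 -0.0461 ; tau: -41.5434 -11.8609 -1.5214
step 38 ; ang: 1.2574 3.0693 2.8209 ; θ̇: 3.3775 3.5757 -1.3330 ; tcp: -0.2957 0.2181 -0.0798 ; tau: -38.8458 -10.6691 -1.6983
step 39 ; ang: 1.3132 3.1403 2.7959 ; θ̇: 2.2287 3.4755 -1.1171 ; tcp: -0.2877 0.2127 -0.1096 ; tau: -34.2065 -9.0463 -1.7280
step 40 ; ang: 1.3490 3.2084 2.7745 ; θ̇: 1.3668 3.2974 -0.9832 ; tcp: -0.2783 0.2080 -0.1352 ; tau: -29.3834 -7.4857 -1.6427
step 41 ; ang: 1.3702 3.2726 2.7553 ; θ̇: 0.7587 3.0955 -0.9278 ; tcp: -0.2681 0.2048 -0.1571 ; tau: -25.1953 -6.1881 -1.4925
step 42 ; ang: 1.3812 3.3326 2.7366 ; θ̇: 0.3494 2.8950 -0.9247 ; tcp: -0.2576 0.2033 -0.1759 ; tau: -21.8676 -5.1802 -1.3190
step 43 ; ang: 1.3855 3.3887 2.7179 ; θ̇: 0.0862 2.7041 -0.9481 ; tcp: -0.2473 0.2034 -0.1921
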